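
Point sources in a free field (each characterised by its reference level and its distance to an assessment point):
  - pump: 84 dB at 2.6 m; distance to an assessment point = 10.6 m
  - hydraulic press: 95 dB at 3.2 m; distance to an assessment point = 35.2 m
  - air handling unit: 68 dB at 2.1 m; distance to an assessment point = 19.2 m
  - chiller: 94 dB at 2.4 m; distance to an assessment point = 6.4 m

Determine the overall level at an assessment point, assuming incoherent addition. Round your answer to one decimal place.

Apply inverse-square spreading to bring every level to the receiver, then sum 10^(L/10).
pump: 84 − 20·log₁₀(10.6/2.6) = 84 − 12.21 = 71.79 dB.
hydraulic press: 95 − 20·log₁₀(35.2/3.2) = 95 − 20.83 = 74.17 dB.
air handling unit: 68 − 20·log₁₀(19.2/2.1) = 68 − 19.22 = 48.78 dB.
chiller: 94 − 20·log₁₀(6.4/2.4) = 94 − 8.52 = 85.48 dB.
Σ 10^(L/10) = 3.946e+08 → L_total = 10·log₁₀(3.946e+08) = 85.96 dB.

86.0 dB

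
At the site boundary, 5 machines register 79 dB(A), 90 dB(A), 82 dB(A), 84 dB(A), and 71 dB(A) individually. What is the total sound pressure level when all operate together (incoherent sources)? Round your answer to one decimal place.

91.8 dB(A)

For uncorrelated sources the intensities add, so convert each level to linear form, sum, and take 10·log₁₀ of the total.
Σ 10^(L/10) = 10^(79/10) + 10^(90/10) + 10^(82/10) + 10^(84/10) + 10^(71/10) = 1.502e+09.
L_total = 10·log₁₀(1.502e+09) = 91.77 dB(A).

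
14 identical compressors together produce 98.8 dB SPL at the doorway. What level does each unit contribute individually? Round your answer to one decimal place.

87.3 dB SPL

For N identical incoherent sources L_total = L₁ + 10·log₁₀ N, so L₁ = 98.8 − 10·log₁₀(14) = 98.8 − 11.461.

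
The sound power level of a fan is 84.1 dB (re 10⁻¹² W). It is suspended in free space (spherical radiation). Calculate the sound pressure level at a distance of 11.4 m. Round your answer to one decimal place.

52.0 dB

Free-field spherical radiation: L_p = L_w − 10·log₁₀(4π·r²), r = 11.4 m.
4π·r² = 1633 m², 10·log₁₀ of that is 32.130 dB.
L_p = 84.1 − 32.130 = 51.97 dB.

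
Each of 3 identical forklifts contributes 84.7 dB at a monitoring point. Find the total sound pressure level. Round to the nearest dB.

89 dB

L_total = L₁ + 10·log₁₀ N for N identical incoherent sources.
L_total = 84.7 + 10·log₁₀(3) = 84.7 + 4.771 = 89.47 dB.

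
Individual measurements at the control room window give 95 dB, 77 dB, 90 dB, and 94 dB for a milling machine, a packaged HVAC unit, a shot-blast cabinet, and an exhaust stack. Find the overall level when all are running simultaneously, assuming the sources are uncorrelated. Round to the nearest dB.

98 dB

For uncorrelated sources the intensities add, so convert each level to linear form, sum, and take 10·log₁₀ of the total.
Σ 10^(L/10) = 10^(95/10) + 10^(77/10) + 10^(90/10) + 10^(94/10) = 6.724e+09.
L_total = 10·log₁₀(6.724e+09) = 98.28 dB.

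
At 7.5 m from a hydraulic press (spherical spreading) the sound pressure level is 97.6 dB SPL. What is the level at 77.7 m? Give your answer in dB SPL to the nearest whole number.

77 dB SPL

Spherical spreading from a point source gives a 20·log₁₀(r₂/r₁) drop.
L₂ = 97.6 − 20·log₁₀(77.7/7.5) = 97.6 − 20.307 = 77.29 dB SPL.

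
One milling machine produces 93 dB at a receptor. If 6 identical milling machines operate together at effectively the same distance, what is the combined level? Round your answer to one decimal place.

N identical incoherent sources raise the level by 10·log₁₀ N.
L_total = 93 + 10·log₁₀(6) = 93 + 7.782 = 100.78 dB.

100.8 dB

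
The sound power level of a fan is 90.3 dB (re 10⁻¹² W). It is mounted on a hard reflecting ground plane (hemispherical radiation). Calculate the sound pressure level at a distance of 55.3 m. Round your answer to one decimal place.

L_p = L_w − 10·log₁₀(2π·r²) with r = 55.3 m.
2π·r² = 1.921e+04 m², 10·log₁₀ of that is 42.836 dB.
L_p = 90.3 − 42.836 = 47.46 dB.

47.5 dB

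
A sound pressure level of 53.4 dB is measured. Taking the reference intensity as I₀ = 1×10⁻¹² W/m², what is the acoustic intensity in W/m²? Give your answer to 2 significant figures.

I/I₀ = 10^(53.4/10) = 2.188e+05, so I = 2.188e+05 × 10⁻¹² W/m².

2.2e-07 W/m²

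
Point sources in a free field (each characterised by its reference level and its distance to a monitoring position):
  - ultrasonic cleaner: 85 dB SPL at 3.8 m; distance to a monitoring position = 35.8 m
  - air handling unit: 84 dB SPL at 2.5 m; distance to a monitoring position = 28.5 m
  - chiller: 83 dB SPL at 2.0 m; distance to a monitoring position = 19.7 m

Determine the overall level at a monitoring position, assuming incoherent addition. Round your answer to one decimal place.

First find each source's level at the receiver (point-source: −20·log₁₀(r/r_ref)), then combine on an intensity basis.
ultrasonic cleaner: 85 − 20·log₁₀(35.8/3.8) = 85 − 19.48 = 65.52 dB SPL.
air handling unit: 84 − 20·log₁₀(28.5/2.5) = 84 − 21.14 = 62.86 dB SPL.
chiller: 83 − 20·log₁₀(19.7/2.0) = 83 − 19.87 = 63.13 dB SPL.
Σ 10^(L/10) = 7.552e+06 → L_total = 10·log₁₀(7.552e+06) = 68.78 dB SPL.

68.8 dB SPL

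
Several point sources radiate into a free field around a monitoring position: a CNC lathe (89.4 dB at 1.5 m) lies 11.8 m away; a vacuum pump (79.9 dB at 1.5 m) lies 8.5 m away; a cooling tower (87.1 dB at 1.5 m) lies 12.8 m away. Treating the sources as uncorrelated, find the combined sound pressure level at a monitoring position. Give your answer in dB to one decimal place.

First find each source's level at the receiver (point-source: −20·log₁₀(r/r_ref)), then combine on an intensity basis.
CNC lathe: 89.4 − 20·log₁₀(11.8/1.5) = 89.4 − 17.92 = 71.48 dB.
vacuum pump: 79.9 − 20·log₁₀(8.5/1.5) = 79.9 − 15.07 = 64.83 dB.
cooling tower: 87.1 − 20·log₁₀(12.8/1.5) = 87.1 − 18.62 = 68.48 dB.
Σ 10^(L/10) = 2.416e+07 → L_total = 10·log₁₀(2.416e+07) = 73.83 dB.

73.8 dB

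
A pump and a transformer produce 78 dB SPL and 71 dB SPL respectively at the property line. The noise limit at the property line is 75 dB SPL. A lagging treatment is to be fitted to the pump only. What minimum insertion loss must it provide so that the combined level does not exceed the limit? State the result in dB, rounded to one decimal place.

5.2 dB

Fixed contribution from the other source: Σ 10^(L/10) = 10^(71/10) = 1.259e+07 (71.00 dB SPL).
To meet 75 dB SPL overall, the treated pump may contribute at most 10^(75/10) − 1.259e+07 = 1.903e+07, i.e. 72.80 dB SPL.
So the pump must be reduced from 78 to 72.80 dB SPL: IL = 5.20 dB.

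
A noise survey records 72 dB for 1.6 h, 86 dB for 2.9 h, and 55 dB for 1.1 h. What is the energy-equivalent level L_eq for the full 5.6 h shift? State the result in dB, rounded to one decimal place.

L_eq = 10·log₁₀[(1/T)·Σ tᵢ·10^(Lᵢ/10)] with T = 5.6 h.
Σ tᵢ·10^(Lᵢ/10) = 1.6·10^(72/10) + 2.9·10^(86/10) + 1.1·10^(55/10) = 1.180e+09.
L_eq = 10·log₁₀(1.180e+09/5.6) = 83.24 dB.

83.2 dB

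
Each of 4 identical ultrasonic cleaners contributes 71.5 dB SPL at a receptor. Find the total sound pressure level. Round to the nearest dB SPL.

78 dB SPL

N identical incoherent sources raise the level by 10·log₁₀ N.
L_total = 71.5 + 10·log₁₀(4) = 71.5 + 6.021 = 77.52 dB SPL.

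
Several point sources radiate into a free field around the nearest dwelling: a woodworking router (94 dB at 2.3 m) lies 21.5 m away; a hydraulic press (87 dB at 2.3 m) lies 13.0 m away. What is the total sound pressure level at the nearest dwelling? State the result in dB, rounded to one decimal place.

76.5 dB

Propagate each source to the receiver with L = L_ref − 20·log₁₀(r/r_ref), then add intensities.
woodworking router: 94 − 20·log₁₀(21.5/2.3) = 94 − 19.41 = 74.59 dB.
hydraulic press: 87 − 20·log₁₀(13.0/2.3) = 87 − 15.04 = 71.96 dB.
Σ 10^(L/10) = 4.443e+07 → L_total = 10·log₁₀(4.443e+07) = 76.48 dB.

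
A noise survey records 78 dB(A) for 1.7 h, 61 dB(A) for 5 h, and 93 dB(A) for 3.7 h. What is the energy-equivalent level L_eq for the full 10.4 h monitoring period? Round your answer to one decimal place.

L_eq = 10·log₁₀[(1/T)·Σ tᵢ·10^(Lᵢ/10)] with T = 10.4 h.
Σ tᵢ·10^(Lᵢ/10) = 1.7·10^(78/10) + 5·10^(61/10) + 3.7·10^(93/10) = 7.496e+09.
L_eq = 10·log₁₀(7.496e+09/10.4) = 88.58 dB(A).

88.6 dB(A)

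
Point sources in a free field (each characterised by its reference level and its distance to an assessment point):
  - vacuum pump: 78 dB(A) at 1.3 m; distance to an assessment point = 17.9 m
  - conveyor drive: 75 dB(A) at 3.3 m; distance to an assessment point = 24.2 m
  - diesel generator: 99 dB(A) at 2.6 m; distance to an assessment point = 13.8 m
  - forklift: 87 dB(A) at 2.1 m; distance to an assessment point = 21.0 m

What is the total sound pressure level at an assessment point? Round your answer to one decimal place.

First find each source's level at the receiver (point-source: −20·log₁₀(r/r_ref)), then combine on an intensity basis.
vacuum pump: 78 − 20·log₁₀(17.9/1.3) = 78 − 22.78 = 55.22 dB(A).
conveyor drive: 75 − 20·log₁₀(24.2/3.3) = 75 − 17.31 = 57.69 dB(A).
diesel generator: 99 − 20·log₁₀(13.8/2.6) = 99 − 14.50 = 84.50 dB(A).
forklift: 87 − 20·log₁₀(21.0/2.1) = 87 − 20.00 = 67.00 dB(A).
Σ 10^(L/10) = 2.879e+08 → L_total = 10·log₁₀(2.879e+08) = 84.59 dB(A).

84.6 dB(A)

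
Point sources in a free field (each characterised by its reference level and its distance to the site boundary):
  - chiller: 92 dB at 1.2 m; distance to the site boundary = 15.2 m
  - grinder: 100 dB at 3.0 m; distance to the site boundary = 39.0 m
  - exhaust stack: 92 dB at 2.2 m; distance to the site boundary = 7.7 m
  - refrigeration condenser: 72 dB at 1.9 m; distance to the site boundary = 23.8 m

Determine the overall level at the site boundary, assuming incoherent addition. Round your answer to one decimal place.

Apply inverse-square spreading to bring every level to the receiver, then sum 10^(L/10).
chiller: 92 − 20·log₁₀(15.2/1.2) = 92 − 22.05 = 69.95 dB.
grinder: 100 − 20·log₁₀(39.0/3.0) = 100 − 22.28 = 77.72 dB.
exhaust stack: 92 − 20·log₁₀(7.7/2.2) = 92 − 10.88 = 81.12 dB.
refrigeration condenser: 72 − 20·log₁₀(23.8/1.9) = 72 − 21.96 = 50.04 dB.
Σ 10^(L/10) = 1.985e+08 → L_total = 10·log₁₀(1.985e+08) = 82.98 dB.

83.0 dB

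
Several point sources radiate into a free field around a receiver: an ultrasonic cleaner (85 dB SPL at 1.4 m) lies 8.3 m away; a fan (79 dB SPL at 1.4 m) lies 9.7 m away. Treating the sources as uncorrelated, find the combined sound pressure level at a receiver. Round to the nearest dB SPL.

70 dB SPL

First find each source's level at the receiver (point-source: −20·log₁₀(r/r_ref)), then combine on an intensity basis.
ultrasonic cleaner: 85 − 20·log₁₀(8.3/1.4) = 85 − 15.46 = 69.54 dB SPL.
fan: 79 − 20·log₁₀(9.7/1.4) = 79 − 16.81 = 62.19 dB SPL.
Σ 10^(L/10) = 1.065e+07 → L_total = 10·log₁₀(1.065e+07) = 70.27 dB SPL.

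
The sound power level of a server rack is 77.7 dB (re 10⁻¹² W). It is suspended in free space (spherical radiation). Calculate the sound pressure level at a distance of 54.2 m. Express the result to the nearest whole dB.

The power spreads over a sphere of area 4π·r², so L_p = L_w − 10·log₁₀(4π·r²).
4π·r² = 3.692e+04 m², 10·log₁₀ of that is 45.672 dB.
L_p = 77.7 − 45.672 = 32.03 dB.

32 dB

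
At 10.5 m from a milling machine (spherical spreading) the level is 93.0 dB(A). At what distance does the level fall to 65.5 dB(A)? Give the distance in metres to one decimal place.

249.0 m

Point-source spreading drops the level by 20·log₁₀(r₂/r₁); inverting, r₂/r₁ = 10^(ΔL/20).
r₂ = 10.5·10^((93.0−65.5)/20) = 10.5·10^(27.5/20) = 248.99 m.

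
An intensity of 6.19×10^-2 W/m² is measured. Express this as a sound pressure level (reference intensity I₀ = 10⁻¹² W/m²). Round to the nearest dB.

Dividing by I₀ shifts the exponent by 12: I/I₀ = 6.19×10^10.
L = 10·(0.7917 + 10) = 107.92 dB.

108 dB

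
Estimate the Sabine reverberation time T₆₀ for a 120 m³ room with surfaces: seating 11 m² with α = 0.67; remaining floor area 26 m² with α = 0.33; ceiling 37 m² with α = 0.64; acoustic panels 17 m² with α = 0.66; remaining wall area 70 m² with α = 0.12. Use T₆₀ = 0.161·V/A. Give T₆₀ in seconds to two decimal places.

Total absorption A = 11·0.67 + 26·0.33 + 37·0.64 + 17·0.66 + 70·0.12 = 59.25 m² sabins.
T₆₀ = 0.161 × 120 / 59.25 = 0.326 s.

0.33 s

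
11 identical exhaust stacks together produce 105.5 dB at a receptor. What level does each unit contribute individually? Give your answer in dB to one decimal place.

95.1 dB

Dividing the total intensity by 11 lowers the level by 10·log₁₀ 11 = 10.414 dB: L₁ = 105.5 − 10.414.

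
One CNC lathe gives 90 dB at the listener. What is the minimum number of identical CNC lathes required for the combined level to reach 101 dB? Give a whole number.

Need L₁ + 10·log₁₀ N ≥ 101, i.e. log₁₀ N ≥ 1.10.
N ≥ 10^(11.0/10) = 12.589, so N = 13.

13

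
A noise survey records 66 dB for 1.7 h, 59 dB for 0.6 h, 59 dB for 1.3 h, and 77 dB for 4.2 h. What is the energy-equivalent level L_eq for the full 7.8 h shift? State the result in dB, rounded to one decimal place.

L_eq = 10·log₁₀[(1/T)·Σ tᵢ·10^(Lᵢ/10)] with T = 7.8 h.
Σ tᵢ·10^(Lᵢ/10) = 1.7·10^(66/10) + 0.6·10^(59/10) + 1.3·10^(59/10) + 4.2·10^(77/10) = 2.188e+08.
L_eq = 10·log₁₀(2.188e+08/7.8) = 74.48 dB.

74.5 dB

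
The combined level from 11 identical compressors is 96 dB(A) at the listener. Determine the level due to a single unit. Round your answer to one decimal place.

85.6 dB(A)

Dividing the total intensity by 11 lowers the level by 10·log₁₀ 11 = 10.414 dB: L₁ = 96 − 10.414.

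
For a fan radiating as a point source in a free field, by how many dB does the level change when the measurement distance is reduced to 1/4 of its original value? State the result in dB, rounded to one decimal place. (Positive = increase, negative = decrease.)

+12.0 dB

Point-source spreading: ΔL = −20·log₁₀(r₂/r₁).
ΔL = −20·log₁₀(0.25) = +12.04 dB.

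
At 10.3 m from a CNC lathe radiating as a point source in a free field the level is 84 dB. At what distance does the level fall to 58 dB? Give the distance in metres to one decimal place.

Point-source spreading drops the level by 20·log₁₀(r₂/r₁); inverting, r₂/r₁ = 10^(ΔL/20).
r₂ = 10.3·10^((84−58)/20) = 10.3·10^(26.0/20) = 205.51 m.

205.5 m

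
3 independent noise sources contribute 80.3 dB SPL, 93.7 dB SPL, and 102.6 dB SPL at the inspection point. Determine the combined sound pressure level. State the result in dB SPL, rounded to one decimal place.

103.1 dB SPL

For uncorrelated sources the intensities add, so convert each level to linear form, sum, and take 10·log₁₀ of the total.
Σ 10^(L/10) = 10^(80.3/10) + 10^(93.7/10) + 10^(102.6/10) = 2.065e+10.
L_total = 10·log₁₀(2.065e+10) = 103.15 dB SPL.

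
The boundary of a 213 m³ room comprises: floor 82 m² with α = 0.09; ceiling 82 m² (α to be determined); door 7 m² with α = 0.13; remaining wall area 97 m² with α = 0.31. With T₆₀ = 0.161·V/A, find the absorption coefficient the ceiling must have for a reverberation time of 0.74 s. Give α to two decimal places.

0.10

Required total absorption A = 0.161·213/0.74 = 46.34 m².
Absorption from the other surfaces = 82·0.09 + 7·0.13 + 97·0.31 = 38.36 m², so the ceiling must supply 7.98 m² over 82 m².
α = 7.98/82 = 0.097.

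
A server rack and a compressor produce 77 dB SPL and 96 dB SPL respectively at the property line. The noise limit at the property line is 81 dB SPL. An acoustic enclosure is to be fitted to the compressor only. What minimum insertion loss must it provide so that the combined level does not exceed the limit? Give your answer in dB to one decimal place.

The untreated sources together contribute 10^(77/10) = 5.012e+07, i.e. 77.00 dB SPL.
To meet 81 dB SPL overall, the treated compressor may contribute at most 10^(81/10) − 5.012e+07 = 7.577e+07, i.e. 78.80 dB SPL.
Required insertion loss = 96 − 78.80 = 17.20 dB.

17.2 dB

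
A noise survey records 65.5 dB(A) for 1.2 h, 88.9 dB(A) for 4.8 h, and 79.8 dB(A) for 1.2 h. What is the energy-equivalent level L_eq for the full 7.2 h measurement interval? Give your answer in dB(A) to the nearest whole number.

87 dB(A)

Weight each interval's intensity by its duration and average over T = 7.2 h:
Σ tᵢ·10^(Lᵢ/10) = 1.2·10^(65.5/10) + 4.8·10^(88.9/10) + 1.2·10^(79.8/10) = 3.845e+09.
L_eq = 10·log₁₀(3.845e+09/7.2) = 87.28 dB(A).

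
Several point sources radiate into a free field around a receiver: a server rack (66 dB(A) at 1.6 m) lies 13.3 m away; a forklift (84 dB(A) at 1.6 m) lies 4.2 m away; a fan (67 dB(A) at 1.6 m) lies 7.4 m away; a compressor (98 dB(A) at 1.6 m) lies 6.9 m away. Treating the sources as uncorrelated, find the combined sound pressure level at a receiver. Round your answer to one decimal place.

First find each source's level at the receiver (point-source: −20·log₁₀(r/r_ref)), then combine on an intensity basis.
server rack: 66 − 20·log₁₀(13.3/1.6) = 66 − 18.39 = 47.61 dB(A).
forklift: 84 − 20·log₁₀(4.2/1.6) = 84 − 8.38 = 75.62 dB(A).
fan: 67 − 20·log₁₀(7.4/1.6) = 67 − 13.30 = 53.70 dB(A).
compressor: 98 − 20·log₁₀(6.9/1.6) = 98 − 12.69 = 85.31 dB(A).
Σ 10^(L/10) = 3.760e+08 → L_total = 10·log₁₀(3.760e+08) = 85.75 dB(A).

85.8 dB(A)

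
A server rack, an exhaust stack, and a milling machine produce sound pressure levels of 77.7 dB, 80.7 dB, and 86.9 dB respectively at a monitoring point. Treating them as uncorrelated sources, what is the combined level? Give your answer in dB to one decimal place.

Incoherent sources combine by intensity addition: L_total = 10·log₁₀(Σ 10^(L_i/10)).
Σ 10^(L/10) = 10^(77.7/10) + 10^(80.7/10) + 10^(86.9/10) = 6.662e+08.
L_total = 10·log₁₀(6.662e+08) = 88.24 dB.

88.2 dB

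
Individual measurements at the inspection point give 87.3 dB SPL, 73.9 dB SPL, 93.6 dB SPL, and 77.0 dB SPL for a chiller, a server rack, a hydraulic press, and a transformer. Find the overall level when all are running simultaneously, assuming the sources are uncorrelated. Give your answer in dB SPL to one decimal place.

94.6 dB SPL

Incoherent sources combine by intensity addition: L_total = 10·log₁₀(Σ 10^(L_i/10)).
Σ 10^(L/10) = 10^(87.3/10) + 10^(73.9/10) + 10^(93.6/10) + 10^(77.0/10) = 2.903e+09.
L_total = 10·log₁₀(2.903e+09) = 94.63 dB SPL.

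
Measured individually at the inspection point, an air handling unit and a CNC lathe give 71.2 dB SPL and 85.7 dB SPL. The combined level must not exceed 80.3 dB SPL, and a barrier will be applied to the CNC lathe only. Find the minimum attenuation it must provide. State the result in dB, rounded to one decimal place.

Fixed contribution from the other source: Σ 10^(L/10) = 10^(71.2/10) = 1.318e+07 (71.20 dB SPL).
To meet 80.3 dB SPL overall, the treated CNC lathe may contribute at most 10^(80.3/10) − 1.318e+07 = 9.397e+07, i.e. 79.73 dB SPL.
Required insertion loss = 85.7 − 79.73 = 5.97 dB.

6.0 dB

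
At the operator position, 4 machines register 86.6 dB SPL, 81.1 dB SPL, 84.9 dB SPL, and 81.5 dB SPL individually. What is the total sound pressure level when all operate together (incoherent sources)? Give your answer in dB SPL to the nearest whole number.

90 dB SPL

Incoherent sources combine by intensity addition: L_total = 10·log₁₀(Σ 10^(L_i/10)).
Σ 10^(L/10) = 10^(86.6/10) + 10^(81.1/10) + 10^(84.9/10) + 10^(81.5/10) = 1.036e+09.
L_total = 10·log₁₀(1.036e+09) = 90.15 dB SPL.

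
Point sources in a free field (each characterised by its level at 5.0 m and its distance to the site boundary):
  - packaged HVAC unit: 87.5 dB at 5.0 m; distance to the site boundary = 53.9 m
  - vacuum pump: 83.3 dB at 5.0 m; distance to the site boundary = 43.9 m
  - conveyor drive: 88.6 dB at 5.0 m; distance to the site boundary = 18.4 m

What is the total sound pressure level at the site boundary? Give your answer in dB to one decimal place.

77.9 dB

Apply inverse-square spreading to bring every level to the receiver, then sum 10^(L/10).
packaged HVAC unit: 87.5 − 20·log₁₀(53.9/5.0) = 87.5 − 20.65 = 66.85 dB.
vacuum pump: 83.3 − 20·log₁₀(43.9/5.0) = 83.3 − 18.87 = 64.43 dB.
conveyor drive: 88.6 − 20·log₁₀(18.4/5.0) = 88.6 − 11.32 = 77.28 dB.
Σ 10^(L/10) = 6.111e+07 → L_total = 10·log₁₀(6.111e+07) = 77.86 dB.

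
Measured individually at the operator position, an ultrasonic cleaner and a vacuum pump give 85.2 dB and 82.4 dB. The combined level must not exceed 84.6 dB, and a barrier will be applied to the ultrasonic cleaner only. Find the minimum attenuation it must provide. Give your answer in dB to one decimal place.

Everything except the ultrasonic cleaner sums to 10^(82.4/10) = 1.738e+08 in linear terms, 82.40 dB.
The limit corresponds to 10^(84.6/10) = 2.884e+08; subtracting the fixed part leaves 1.146e+08 for the ultrasonic cleaner, i.e. 80.59 dB.
So the ultrasonic cleaner must be reduced from 85.2 to 80.59 dB: IL = 4.61 dB.

4.6 dB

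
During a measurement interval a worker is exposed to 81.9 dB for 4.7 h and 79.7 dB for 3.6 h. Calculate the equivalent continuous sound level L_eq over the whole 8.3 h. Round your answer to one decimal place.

81.1 dB

L_eq = 10·log₁₀[(1/T)·Σ tᵢ·10^(Lᵢ/10)] with T = 8.3 h.
Σ tᵢ·10^(Lᵢ/10) = 4.7·10^(81.9/10) + 3.6·10^(79.7/10) = 1.064e+09.
L_eq = 10·log₁₀(1.064e+09/8.3) = 81.08 dB.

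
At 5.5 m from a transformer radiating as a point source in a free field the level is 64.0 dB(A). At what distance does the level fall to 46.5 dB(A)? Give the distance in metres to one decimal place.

41.2 m

Point-source spreading drops the level by 20·log₁₀(r₂/r₁); inverting, r₂/r₁ = 10^(ΔL/20).
r₂ = 5.5·10^((64.0−46.5)/20) = 5.5·10^(17.5/20) = 41.24 m.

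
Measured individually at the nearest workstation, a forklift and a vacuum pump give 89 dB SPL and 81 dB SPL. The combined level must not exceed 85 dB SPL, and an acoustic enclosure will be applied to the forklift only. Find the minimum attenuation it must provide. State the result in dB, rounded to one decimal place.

The untreated sources together contribute 10^(81/10) = 1.259e+08, i.e. 81.00 dB SPL.
The limit corresponds to 10^(85/10) = 3.162e+08; subtracting the fixed part leaves 1.903e+08 for the forklift, i.e. 82.80 dB SPL.
Required insertion loss = 89 − 82.80 = 6.20 dB.

6.2 dB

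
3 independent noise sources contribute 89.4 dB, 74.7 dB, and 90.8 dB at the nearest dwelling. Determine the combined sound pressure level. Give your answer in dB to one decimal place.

Incoherent sources combine by intensity addition: L_total = 10·log₁₀(Σ 10^(L_i/10)).
Σ 10^(L/10) = 10^(89.4/10) + 10^(74.7/10) + 10^(90.8/10) = 2.103e+09.
L_total = 10·log₁₀(2.103e+09) = 93.23 dB.

93.2 dB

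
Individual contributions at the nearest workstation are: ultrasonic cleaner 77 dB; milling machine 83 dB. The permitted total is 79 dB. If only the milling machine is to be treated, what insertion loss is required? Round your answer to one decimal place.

Fixed contribution from the other source: Σ 10^(L/10) = 10^(77/10) = 5.012e+07 (77.00 dB).
The limit corresponds to 10^(79/10) = 7.943e+07; subtracting the fixed part leaves 2.931e+07 for the milling machine, i.e. 74.67 dB.
So the milling machine must be reduced from 83 to 74.67 dB: IL = 8.33 dB.

8.3 dB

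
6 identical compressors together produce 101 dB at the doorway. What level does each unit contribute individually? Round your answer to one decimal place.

Dividing the total intensity by 6 lowers the level by 10·log₁₀ 6 = 7.782 dB: L₁ = 101 − 7.782.

93.2 dB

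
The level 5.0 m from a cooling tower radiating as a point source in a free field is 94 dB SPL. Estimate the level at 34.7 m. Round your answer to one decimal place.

77.2 dB SPL

For a point source, L₂ = L₁ − 20·log₁₀(r₂/r₁).
L₂ = 94 − 20·log₁₀(34.7/5.0) = 94 − 16.827 = 77.17 dB SPL.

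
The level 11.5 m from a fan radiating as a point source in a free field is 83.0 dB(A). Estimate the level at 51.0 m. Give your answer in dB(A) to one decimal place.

Point-source attenuation: ΔL = 20·log₁₀(r₂/r₁) = 20·log₁₀(51.0/11.5) = 12.937 dB.
L₂ = 83.0 − 20·log₁₀(51.0/11.5) = 83.0 − 12.937 = 70.06 dB(A).

70.1 dB(A)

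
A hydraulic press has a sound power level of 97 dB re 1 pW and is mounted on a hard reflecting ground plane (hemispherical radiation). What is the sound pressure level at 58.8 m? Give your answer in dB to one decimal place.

Free-field hemispherical radiation: L_p = L_w − 10·log₁₀(2π·r²), r = 58.8 m.
2π·r² = 2.172e+04 m², 10·log₁₀ of that is 43.369 dB.
L_p = 97 − 43.369 = 53.63 dB.

53.6 dB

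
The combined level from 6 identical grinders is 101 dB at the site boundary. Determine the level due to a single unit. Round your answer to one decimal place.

6 equal contributions raise the level by 10·log₁₀ 6 = 7.782 dB, so each unit alone gives 101 − 7.782.

93.2 dB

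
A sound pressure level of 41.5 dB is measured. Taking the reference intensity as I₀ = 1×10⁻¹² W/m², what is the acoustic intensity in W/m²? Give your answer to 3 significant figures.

I = I₀·10^(L/10) = 10⁻¹² × 10^(41.5/10) = 10^(-7.850).

1.41e-08 W/m²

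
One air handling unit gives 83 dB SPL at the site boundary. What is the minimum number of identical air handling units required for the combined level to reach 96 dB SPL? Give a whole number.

Need L₁ + 10·log₁₀ N ≥ 96, i.e. log₁₀ N ≥ 1.30.
N ≥ 10^(13.0/10) = 19.953, so N = 20.

20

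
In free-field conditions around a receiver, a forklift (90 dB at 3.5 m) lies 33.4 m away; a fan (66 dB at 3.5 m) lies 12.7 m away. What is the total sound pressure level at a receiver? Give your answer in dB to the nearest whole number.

First find each source's level at the receiver (point-source: −20·log₁₀(r/r_ref)), then combine on an intensity basis.
forklift: 90 − 20·log₁₀(33.4/3.5) = 90 − 19.59 = 70.41 dB.
fan: 66 − 20·log₁₀(12.7/3.5) = 66 − 11.19 = 54.81 dB.
Σ 10^(L/10) = 1.128e+07 → L_total = 10·log₁₀(1.128e+07) = 70.52 dB.

71 dB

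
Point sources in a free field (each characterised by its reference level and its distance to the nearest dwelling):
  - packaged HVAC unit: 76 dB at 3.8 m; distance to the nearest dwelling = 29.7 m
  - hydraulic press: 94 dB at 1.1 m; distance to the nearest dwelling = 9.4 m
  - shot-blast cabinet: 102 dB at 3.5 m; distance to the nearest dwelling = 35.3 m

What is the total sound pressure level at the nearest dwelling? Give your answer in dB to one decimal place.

82.8 dB

Apply inverse-square spreading to bring every level to the receiver, then sum 10^(L/10).
packaged HVAC unit: 76 − 20·log₁₀(29.7/3.8) = 76 − 17.86 = 58.14 dB.
hydraulic press: 94 − 20·log₁₀(9.4/1.1) = 94 − 18.63 = 75.37 dB.
shot-blast cabinet: 102 − 20·log₁₀(35.3/3.5) = 102 − 20.07 = 81.93 dB.
Σ 10^(L/10) = 1.909e+08 → L_total = 10·log₁₀(1.909e+08) = 82.81 dB.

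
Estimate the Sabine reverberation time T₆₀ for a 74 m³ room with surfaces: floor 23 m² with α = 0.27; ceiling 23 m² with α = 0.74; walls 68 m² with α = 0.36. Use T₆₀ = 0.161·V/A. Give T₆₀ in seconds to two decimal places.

0.25 s

A = Σ Sᵢαᵢ = 23·0.27 + 23·0.74 + 68·0.36 = 47.71 m².
T₆₀ = 0.161·V/A = 0.161·74/47.71 = 0.250 s.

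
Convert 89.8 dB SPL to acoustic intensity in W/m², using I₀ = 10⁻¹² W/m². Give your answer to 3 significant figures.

L = 10·log₁₀(I/I₀) ⇒ I = I₀·10^(L/10) = 10⁻¹² × 10^8.98.

0.000955 W/m²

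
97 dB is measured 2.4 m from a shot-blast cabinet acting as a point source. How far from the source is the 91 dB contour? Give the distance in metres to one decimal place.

4.8 m

For a point source L₁ − L₂ = 20·log₁₀(r₂/r₁), so r₂ = r₁·10^((L₁−L₂)/20).
r₂ = 2.4·10^((97−91)/20) = 2.4·10^(6.0/20) = 4.79 m.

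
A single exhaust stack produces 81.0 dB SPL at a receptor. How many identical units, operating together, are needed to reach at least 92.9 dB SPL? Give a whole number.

The shortfall is 92.9 − 81.0 = 11.9 dB, and N units add 10·log₁₀ N, so need 10·log₁₀ N ≥ 11.9.
N ≥ 10^(11.9/10) = 15.488, so N = 16.

16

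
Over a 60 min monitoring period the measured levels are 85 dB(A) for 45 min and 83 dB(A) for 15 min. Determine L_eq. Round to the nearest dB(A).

85 dB(A)

Weight each interval's intensity by its duration and average over T = 60 min:
Σ tᵢ·10^(Lᵢ/10) = 45·10^(85/10) + 15·10^(83/10) = 1.722e+10.
L_eq = 10·log₁₀(1.722e+10/60) = 84.58 dB(A).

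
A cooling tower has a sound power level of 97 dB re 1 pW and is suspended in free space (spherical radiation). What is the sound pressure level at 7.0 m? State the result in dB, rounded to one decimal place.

L_p = L_w − 10·log₁₀(4π·r²) with r = 7.0 m.
4π·r² = 615.8 m², 10·log₁₀ of that is 27.894 dB.
L_p = 97 − 27.894 = 69.11 dB.

69.1 dB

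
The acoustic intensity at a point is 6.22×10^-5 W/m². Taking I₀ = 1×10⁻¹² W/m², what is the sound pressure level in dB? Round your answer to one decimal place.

77.9 dB

I/I₀ = 6.22×10^-5/10⁻¹² = 6.22×10^7, and L = 10·log₁₀(I/I₀).
L = 10·(0.7938 + 7) = 77.94 dB.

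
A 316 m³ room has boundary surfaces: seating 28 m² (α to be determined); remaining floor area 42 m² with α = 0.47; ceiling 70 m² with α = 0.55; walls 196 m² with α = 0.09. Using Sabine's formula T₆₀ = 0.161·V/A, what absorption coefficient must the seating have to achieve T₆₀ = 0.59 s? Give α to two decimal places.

0.37

A = 0.161·V/T₆₀ = 0.161·316/0.59 = 86.23 m² sabins.
Absorption from the other surfaces = 42·0.47 + 70·0.55 + 196·0.09 = 75.88 m², so the seating must supply 10.35 m² over 28 m².
α = 10.35/28 = 0.370.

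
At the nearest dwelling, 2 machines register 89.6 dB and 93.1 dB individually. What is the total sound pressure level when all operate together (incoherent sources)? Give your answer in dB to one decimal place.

For uncorrelated sources the intensities add, so convert each level to linear form, sum, and take 10·log₁₀ of the total.
Σ 10^(L/10) = 10^(89.6/10) + 10^(93.1/10) = 2.954e+09.
L_total = 10·log₁₀(2.954e+09) = 94.70 dB.

94.7 dB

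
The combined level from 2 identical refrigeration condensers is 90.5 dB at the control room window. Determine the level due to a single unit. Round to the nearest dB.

87 dB

For N identical incoherent sources L_total = L₁ + 10·log₁₀ N, so L₁ = 90.5 − 10·log₁₀(2) = 90.5 − 3.010.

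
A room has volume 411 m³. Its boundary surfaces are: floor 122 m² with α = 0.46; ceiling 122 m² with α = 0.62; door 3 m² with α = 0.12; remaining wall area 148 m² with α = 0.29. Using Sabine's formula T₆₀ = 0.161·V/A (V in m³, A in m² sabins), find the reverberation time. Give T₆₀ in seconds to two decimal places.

Total absorption A = 122·0.46 + 122·0.62 + 3·0.12 + 148·0.29 = 175.04 m² sabins.
T₆₀ = 0.161·V/A = 0.161·411/175.04 = 0.378 s.

0.38 s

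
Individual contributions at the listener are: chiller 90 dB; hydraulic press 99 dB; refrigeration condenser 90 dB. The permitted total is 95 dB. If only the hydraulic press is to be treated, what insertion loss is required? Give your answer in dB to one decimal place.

Fixed contribution from the other sources: Σ 10^(L/10) = 10^(90/10) + 10^(90/10) = 2.000e+09 (93.01 dB).
To meet 95 dB overall, the treated hydraulic press may contribute at most 10^(95/10) − 2.000e+09 = 1.162e+09, i.e. 90.65 dB.
So the hydraulic press must be reduced from 99 to 90.65 dB: IL = 8.35 dB.

8.3 dB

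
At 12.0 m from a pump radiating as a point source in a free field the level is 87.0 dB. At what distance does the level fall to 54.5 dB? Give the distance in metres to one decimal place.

506.0 m

The 32.5 dB drop corresponds to a distance ratio of 10^(32.5/20) for a point source.
r₂ = 12.0·10^((87.0−54.5)/20) = 12.0·10^(32.5/20) = 506.04 m.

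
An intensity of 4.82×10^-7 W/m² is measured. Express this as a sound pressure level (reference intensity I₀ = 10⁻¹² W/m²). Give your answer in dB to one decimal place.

Dividing by I₀ shifts the exponent by 12: I/I₀ = 4.82×10^5.
L = 10·(0.6830 + 5) = 56.83 dB.

56.8 dB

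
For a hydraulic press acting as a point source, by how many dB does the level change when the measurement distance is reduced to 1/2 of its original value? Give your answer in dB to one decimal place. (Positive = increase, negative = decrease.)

Point-source spreading: ΔL = −20·log₁₀(r₂/r₁).
ΔL = −20·log₁₀(0.5) = +6.02 dB.

+6.0 dB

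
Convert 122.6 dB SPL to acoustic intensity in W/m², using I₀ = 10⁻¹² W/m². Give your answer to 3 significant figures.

1.82 W/m²

I = I₀·10^(L/10) = 10⁻¹² × 10^(122.6/10) = 10^(0.260).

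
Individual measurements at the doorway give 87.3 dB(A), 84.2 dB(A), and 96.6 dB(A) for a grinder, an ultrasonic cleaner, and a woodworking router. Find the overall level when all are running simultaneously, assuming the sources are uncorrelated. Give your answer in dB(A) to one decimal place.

97.3 dB(A)

For uncorrelated sources the intensities add, so convert each level to linear form, sum, and take 10·log₁₀ of the total.
Σ 10^(L/10) = 10^(87.3/10) + 10^(84.2/10) + 10^(96.6/10) = 5.371e+09.
L_total = 10·log₁₀(5.371e+09) = 97.30 dB(A).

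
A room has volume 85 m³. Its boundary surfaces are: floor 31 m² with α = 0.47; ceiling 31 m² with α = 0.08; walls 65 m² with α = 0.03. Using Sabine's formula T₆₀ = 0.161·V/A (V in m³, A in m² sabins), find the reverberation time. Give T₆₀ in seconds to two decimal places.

Summing Sᵢαᵢ: 31·0.47 + 31·0.08 + 65·0.03 = 19.00 m².
T₆₀ = 0.161·V/A = 0.161·85/19.00 = 0.720 s.

0.72 s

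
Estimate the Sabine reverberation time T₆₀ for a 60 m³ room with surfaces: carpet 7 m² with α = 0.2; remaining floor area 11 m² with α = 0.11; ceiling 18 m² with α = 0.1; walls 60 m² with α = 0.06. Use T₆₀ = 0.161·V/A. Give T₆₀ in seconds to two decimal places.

1.21 s

Total absorption A = 7·0.2 + 11·0.11 + 18·0.1 + 60·0.06 = 8.01 m² sabins.
T₆₀ = 0.161·V/A = 0.161·60/8.01 = 1.206 s.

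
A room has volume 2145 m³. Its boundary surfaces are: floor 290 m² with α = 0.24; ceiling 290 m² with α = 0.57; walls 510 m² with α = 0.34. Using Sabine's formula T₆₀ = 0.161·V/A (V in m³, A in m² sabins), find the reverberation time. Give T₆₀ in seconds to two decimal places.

Total absorption A = 290·0.24 + 290·0.57 + 510·0.34 = 408.30 m² sabins.
T₆₀ = 0.161·V/A = 0.161·2145/408.30 = 0.846 s.

0.85 s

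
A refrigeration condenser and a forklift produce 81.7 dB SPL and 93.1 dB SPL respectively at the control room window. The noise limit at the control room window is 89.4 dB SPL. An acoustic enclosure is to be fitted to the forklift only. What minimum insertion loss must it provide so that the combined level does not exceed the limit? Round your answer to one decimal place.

Fixed contribution from the other source: Σ 10^(L/10) = 10^(81.7/10) = 1.479e+08 (81.70 dB SPL).
The limit corresponds to 10^(89.4/10) = 8.710e+08; subtracting the fixed part leaves 7.231e+08 for the forklift, i.e. 88.59 dB SPL.
So the forklift must be reduced from 93.1 to 88.59 dB SPL: IL = 4.51 dB.

4.5 dB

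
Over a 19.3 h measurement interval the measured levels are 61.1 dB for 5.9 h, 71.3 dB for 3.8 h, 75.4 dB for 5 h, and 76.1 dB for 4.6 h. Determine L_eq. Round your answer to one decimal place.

Weight each interval's intensity by its duration and average over T = 19.3 h:
Σ tᵢ·10^(Lᵢ/10) = 5.9·10^(61.1/10) + 3.8·10^(71.3/10) + 5·10^(75.4/10) + 4.6·10^(76.1/10) = 4.196e+08.
L_eq = 10·log₁₀(4.196e+08/19.3) = 73.37 dB.

73.4 dB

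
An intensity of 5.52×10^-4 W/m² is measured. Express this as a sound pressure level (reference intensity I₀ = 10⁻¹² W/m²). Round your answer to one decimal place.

87.4 dB

L = 10·log₁₀(I/I₀) = 10·log₁₀(5.52×10^-4/10⁻¹²) = 10·log₁₀(5.52×10^8).
L = 10·(0.7419 + 8) = 87.42 dB.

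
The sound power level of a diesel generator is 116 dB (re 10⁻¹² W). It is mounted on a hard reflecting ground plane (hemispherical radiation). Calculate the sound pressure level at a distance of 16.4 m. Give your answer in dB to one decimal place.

Free-field hemispherical radiation: L_p = L_w − 10·log₁₀(2π·r²), r = 16.4 m.
2π·r² = 1690 m², 10·log₁₀ of that is 32.279 dB.
L_p = 116 − 32.279 = 83.72 dB.

83.7 dB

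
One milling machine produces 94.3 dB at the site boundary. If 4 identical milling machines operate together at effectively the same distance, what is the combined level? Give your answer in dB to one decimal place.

100.3 dB

L_total = L₁ + 10·log₁₀ N for N identical incoherent sources.
L_total = 94.3 + 10·log₁₀(4) = 94.3 + 6.021 = 100.32 dB.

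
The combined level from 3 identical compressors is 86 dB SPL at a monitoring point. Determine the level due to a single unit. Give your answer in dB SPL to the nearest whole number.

81 dB SPL

3 equal contributions raise the level by 10·log₁₀ 3 = 4.771 dB, so each unit alone gives 86 − 4.771.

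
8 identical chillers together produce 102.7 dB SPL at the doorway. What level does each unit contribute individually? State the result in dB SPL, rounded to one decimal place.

8 equal contributions raise the level by 10·log₁₀ 8 = 9.031 dB, so each unit alone gives 102.7 − 9.031.

93.7 dB SPL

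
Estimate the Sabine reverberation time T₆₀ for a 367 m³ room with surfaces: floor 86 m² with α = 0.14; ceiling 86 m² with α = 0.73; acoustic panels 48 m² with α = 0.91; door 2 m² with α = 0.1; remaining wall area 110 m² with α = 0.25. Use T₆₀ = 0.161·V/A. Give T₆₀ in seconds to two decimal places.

A = Σ Sᵢαᵢ = 86·0.14 + 86·0.73 + 48·0.91 + 2·0.1 + 110·0.25 = 146.20 m².
T₆₀ = 0.161·V/A = 0.161·367/146.20 = 0.404 s.

0.40 s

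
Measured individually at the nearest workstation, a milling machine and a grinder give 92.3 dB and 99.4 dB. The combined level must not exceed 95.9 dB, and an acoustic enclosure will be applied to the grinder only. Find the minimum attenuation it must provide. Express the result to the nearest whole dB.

6 dB

Everything except the grinder sums to 10^(92.3/10) = 1.698e+09 in linear terms, 92.30 dB.
The limit corresponds to 10^(95.9/10) = 3.890e+09; subtracting the fixed part leaves 2.192e+09 for the grinder, i.e. 93.41 dB.
So the grinder must be reduced from 99.4 to 93.41 dB: IL = 5.99 dB.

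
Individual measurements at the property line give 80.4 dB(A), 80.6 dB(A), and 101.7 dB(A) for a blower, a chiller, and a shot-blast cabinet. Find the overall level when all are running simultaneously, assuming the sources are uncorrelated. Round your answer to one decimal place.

Incoherent sources combine by intensity addition: L_total = 10·log₁₀(Σ 10^(L_i/10)).
Σ 10^(L/10) = 10^(80.4/10) + 10^(80.6/10) + 10^(101.7/10) = 1.502e+10.
L_total = 10·log₁₀(1.502e+10) = 101.77 dB(A).

101.8 dB(A)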